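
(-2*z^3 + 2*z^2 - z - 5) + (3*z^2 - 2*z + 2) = -2*z^3 + 5*z^2 - 3*z - 3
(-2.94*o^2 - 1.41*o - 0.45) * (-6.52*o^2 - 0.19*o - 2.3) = 19.1688*o^4 + 9.7518*o^3 + 9.9639*o^2 + 3.3285*o + 1.035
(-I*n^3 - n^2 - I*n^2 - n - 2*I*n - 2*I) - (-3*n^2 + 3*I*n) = -I*n^3 + 2*n^2 - I*n^2 - n - 5*I*n - 2*I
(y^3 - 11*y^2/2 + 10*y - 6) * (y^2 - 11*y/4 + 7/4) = y^5 - 33*y^4/4 + 215*y^3/8 - 345*y^2/8 + 34*y - 21/2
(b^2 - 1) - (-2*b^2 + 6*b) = 3*b^2 - 6*b - 1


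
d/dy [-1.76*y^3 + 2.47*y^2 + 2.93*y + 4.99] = -5.28*y^2 + 4.94*y + 2.93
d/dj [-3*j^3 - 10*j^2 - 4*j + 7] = -9*j^2 - 20*j - 4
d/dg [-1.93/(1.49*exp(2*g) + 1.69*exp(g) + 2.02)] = (5.7514*exp(g) + 3.2617)*exp(g)/(1.49*exp(2*g) + 1.69*exp(g) + 2.02)^2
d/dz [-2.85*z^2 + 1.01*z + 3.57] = 1.01 - 5.7*z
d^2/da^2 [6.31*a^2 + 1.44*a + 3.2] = 12.6200000000000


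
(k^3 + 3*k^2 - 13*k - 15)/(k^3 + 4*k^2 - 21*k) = (k^2 + 6*k + 5)/(k*(k + 7))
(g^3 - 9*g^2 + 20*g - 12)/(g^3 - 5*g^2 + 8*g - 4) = (g - 6)/(g - 2)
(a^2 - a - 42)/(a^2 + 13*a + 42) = (a - 7)/(a + 7)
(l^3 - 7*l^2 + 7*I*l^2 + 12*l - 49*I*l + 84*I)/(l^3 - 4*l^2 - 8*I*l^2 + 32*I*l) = (l^2 + l*(-3 + 7*I) - 21*I)/(l*(l - 8*I))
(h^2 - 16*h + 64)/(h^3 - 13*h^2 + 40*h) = (h - 8)/(h*(h - 5))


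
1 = 1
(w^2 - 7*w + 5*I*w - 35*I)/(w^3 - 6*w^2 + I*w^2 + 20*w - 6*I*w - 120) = (w - 7)/(w^2 + w*(-6 - 4*I) + 24*I)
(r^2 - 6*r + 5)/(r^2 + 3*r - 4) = (r - 5)/(r + 4)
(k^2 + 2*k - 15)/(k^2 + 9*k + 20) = (k - 3)/(k + 4)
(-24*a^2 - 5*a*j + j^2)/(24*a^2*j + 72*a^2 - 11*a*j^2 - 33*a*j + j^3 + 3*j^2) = (-3*a - j)/(3*a*j + 9*a - j^2 - 3*j)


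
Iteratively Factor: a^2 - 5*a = (a)*(a - 5)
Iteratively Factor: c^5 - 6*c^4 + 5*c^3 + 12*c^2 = (c - 4)*(c^4 - 2*c^3 - 3*c^2) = (c - 4)*(c + 1)*(c^3 - 3*c^2) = c*(c - 4)*(c + 1)*(c^2 - 3*c) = c*(c - 4)*(c - 3)*(c + 1)*(c)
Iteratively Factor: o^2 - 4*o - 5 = (o + 1)*(o - 5)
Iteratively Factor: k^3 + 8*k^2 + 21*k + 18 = (k + 3)*(k^2 + 5*k + 6) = (k + 3)^2*(k + 2)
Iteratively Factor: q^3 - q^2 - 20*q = (q + 4)*(q^2 - 5*q) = (q - 5)*(q + 4)*(q)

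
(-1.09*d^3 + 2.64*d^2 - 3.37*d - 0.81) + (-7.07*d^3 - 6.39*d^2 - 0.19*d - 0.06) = -8.16*d^3 - 3.75*d^2 - 3.56*d - 0.87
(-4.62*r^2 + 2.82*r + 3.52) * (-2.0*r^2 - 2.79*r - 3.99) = 9.24*r^4 + 7.2498*r^3 + 3.526*r^2 - 21.0726*r - 14.0448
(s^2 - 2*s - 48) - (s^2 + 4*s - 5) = -6*s - 43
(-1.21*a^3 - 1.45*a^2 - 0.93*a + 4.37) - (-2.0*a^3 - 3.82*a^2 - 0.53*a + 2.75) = 0.79*a^3 + 2.37*a^2 - 0.4*a + 1.62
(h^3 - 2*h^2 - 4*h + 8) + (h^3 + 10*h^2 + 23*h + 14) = 2*h^3 + 8*h^2 + 19*h + 22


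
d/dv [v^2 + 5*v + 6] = 2*v + 5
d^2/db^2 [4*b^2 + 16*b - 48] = 8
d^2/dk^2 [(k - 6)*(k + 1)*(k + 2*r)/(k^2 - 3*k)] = 8*(-k^3*r - 3*k^3 - 9*k^2*r + 27*k*r - 27*r)/(k^3*(k^3 - 9*k^2 + 27*k - 27))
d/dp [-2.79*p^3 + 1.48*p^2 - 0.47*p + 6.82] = -8.37*p^2 + 2.96*p - 0.47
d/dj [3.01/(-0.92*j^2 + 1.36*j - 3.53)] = (5.5384*j - 4.0936)/(0.92*j^2 - 1.36*j + 3.53)^2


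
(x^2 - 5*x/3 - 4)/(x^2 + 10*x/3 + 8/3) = (x - 3)/(x + 2)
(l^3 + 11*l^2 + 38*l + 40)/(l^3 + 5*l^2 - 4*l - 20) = (l + 4)/(l - 2)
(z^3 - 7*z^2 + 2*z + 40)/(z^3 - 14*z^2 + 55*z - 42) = (z^3 - 7*z^2 + 2*z + 40)/(z^3 - 14*z^2 + 55*z - 42)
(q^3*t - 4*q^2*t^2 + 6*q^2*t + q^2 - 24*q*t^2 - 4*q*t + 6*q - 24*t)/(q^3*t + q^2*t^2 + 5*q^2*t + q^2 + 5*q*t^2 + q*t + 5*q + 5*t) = (q^2 - 4*q*t + 6*q - 24*t)/(q^2 + q*t + 5*q + 5*t)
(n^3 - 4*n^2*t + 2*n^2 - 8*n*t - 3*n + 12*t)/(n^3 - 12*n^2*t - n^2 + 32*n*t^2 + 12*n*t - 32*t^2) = (-n - 3)/(-n + 8*t)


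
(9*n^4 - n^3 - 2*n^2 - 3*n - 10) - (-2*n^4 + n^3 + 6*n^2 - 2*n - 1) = 11*n^4 - 2*n^3 - 8*n^2 - n - 9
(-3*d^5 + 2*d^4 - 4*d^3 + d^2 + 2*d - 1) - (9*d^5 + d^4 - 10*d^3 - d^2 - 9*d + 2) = -12*d^5 + d^4 + 6*d^3 + 2*d^2 + 11*d - 3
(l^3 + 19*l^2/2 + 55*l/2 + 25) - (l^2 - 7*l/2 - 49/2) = l^3 + 17*l^2/2 + 31*l + 99/2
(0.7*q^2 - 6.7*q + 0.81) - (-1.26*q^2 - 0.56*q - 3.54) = 1.96*q^2 - 6.14*q + 4.35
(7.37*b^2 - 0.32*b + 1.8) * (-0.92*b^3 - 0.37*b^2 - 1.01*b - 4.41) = -6.7804*b^5 - 2.4325*b^4 - 8.9813*b^3 - 32.8445*b^2 - 0.4068*b - 7.938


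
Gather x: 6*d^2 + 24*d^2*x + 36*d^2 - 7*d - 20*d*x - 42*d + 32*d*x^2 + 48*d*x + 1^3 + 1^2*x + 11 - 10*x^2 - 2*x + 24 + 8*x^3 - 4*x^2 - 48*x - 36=42*d^2 - 49*d + 8*x^3 + x^2*(32*d - 14) + x*(24*d^2 + 28*d - 49)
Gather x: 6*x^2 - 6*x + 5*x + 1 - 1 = 6*x^2 - x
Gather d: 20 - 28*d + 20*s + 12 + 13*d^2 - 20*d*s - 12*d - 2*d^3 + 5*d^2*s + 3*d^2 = -2*d^3 + d^2*(5*s + 16) + d*(-20*s - 40) + 20*s + 32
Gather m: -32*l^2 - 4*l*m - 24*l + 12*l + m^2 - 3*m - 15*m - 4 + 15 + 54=-32*l^2 - 12*l + m^2 + m*(-4*l - 18) + 65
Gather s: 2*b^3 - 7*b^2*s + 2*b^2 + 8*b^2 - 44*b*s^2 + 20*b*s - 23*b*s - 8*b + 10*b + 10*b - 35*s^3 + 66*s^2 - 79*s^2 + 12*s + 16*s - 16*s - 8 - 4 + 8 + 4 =2*b^3 + 10*b^2 + 12*b - 35*s^3 + s^2*(-44*b - 13) + s*(-7*b^2 - 3*b + 12)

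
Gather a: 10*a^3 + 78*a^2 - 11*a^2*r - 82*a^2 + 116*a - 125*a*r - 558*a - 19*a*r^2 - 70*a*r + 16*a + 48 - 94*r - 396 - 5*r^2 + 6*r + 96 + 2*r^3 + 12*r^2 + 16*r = 10*a^3 + a^2*(-11*r - 4) + a*(-19*r^2 - 195*r - 426) + 2*r^3 + 7*r^2 - 72*r - 252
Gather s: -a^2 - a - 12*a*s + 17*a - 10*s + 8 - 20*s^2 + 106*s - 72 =-a^2 + 16*a - 20*s^2 + s*(96 - 12*a) - 64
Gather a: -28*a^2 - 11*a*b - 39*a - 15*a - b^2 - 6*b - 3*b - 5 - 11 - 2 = -28*a^2 + a*(-11*b - 54) - b^2 - 9*b - 18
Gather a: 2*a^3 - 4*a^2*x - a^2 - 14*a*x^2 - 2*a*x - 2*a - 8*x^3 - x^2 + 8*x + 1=2*a^3 + a^2*(-4*x - 1) + a*(-14*x^2 - 2*x - 2) - 8*x^3 - x^2 + 8*x + 1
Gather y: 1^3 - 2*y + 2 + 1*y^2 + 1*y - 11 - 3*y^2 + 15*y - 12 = -2*y^2 + 14*y - 20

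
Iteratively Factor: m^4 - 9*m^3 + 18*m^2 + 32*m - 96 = (m - 3)*(m^3 - 6*m^2 + 32) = (m - 3)*(m + 2)*(m^2 - 8*m + 16) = (m - 4)*(m - 3)*(m + 2)*(m - 4)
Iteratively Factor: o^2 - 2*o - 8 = (o + 2)*(o - 4)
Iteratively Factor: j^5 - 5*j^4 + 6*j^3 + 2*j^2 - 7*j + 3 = (j - 1)*(j^4 - 4*j^3 + 2*j^2 + 4*j - 3) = (j - 1)*(j + 1)*(j^3 - 5*j^2 + 7*j - 3) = (j - 1)^2*(j + 1)*(j^2 - 4*j + 3) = (j - 3)*(j - 1)^2*(j + 1)*(j - 1)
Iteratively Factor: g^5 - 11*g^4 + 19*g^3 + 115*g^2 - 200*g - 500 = (g - 5)*(g^4 - 6*g^3 - 11*g^2 + 60*g + 100) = (g - 5)*(g + 2)*(g^3 - 8*g^2 + 5*g + 50) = (g - 5)*(g + 2)^2*(g^2 - 10*g + 25) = (g - 5)^2*(g + 2)^2*(g - 5)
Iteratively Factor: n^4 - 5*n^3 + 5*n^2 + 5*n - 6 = (n - 2)*(n^3 - 3*n^2 - n + 3) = (n - 2)*(n - 1)*(n^2 - 2*n - 3) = (n - 2)*(n - 1)*(n + 1)*(n - 3)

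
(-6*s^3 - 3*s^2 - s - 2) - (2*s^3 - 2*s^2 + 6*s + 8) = -8*s^3 - s^2 - 7*s - 10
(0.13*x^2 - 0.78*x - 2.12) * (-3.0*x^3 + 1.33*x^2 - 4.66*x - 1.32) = -0.39*x^5 + 2.5129*x^4 + 4.7168*x^3 + 0.6436*x^2 + 10.9088*x + 2.7984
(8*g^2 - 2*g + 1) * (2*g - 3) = 16*g^3 - 28*g^2 + 8*g - 3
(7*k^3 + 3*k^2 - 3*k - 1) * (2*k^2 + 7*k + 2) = 14*k^5 + 55*k^4 + 29*k^3 - 17*k^2 - 13*k - 2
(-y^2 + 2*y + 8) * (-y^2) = y^4 - 2*y^3 - 8*y^2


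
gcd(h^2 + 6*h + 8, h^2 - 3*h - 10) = h + 2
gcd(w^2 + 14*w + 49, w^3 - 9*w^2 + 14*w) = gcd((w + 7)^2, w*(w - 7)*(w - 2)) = 1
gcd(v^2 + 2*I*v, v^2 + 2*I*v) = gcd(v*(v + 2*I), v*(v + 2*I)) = v^2 + 2*I*v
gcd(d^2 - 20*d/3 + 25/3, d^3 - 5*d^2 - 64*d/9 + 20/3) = 1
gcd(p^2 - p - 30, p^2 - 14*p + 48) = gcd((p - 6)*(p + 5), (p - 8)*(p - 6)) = p - 6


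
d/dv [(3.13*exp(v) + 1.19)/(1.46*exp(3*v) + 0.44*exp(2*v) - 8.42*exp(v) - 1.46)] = (-9.1396*exp(3*v) - 6.5894*exp(2*v) - 1.0472*exp(v) + 5.45)*exp(v)/(2.1316*exp(6*v) + 1.2848*exp(5*v) - 24.3928*exp(4*v) - 11.6728*exp(3*v) + 69.6116*exp(2*v) + 24.5864*exp(v) + 2.1316)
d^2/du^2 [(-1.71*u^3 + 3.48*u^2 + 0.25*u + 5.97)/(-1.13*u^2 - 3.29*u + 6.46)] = (-1.4210854715202e-14*u^4 + 87.22048*u^3 - 416.218266*u^2 + 284.048502*u - 517.478002)/(1.442897*u^6 + 12.603003*u^5 + 11.947377*u^4 - 108.486763*u^3 - 68.300934*u^2 + 411.890892*u - 269.586136)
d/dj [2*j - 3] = 2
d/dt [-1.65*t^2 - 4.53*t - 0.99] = -3.3*t - 4.53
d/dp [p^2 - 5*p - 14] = 2*p - 5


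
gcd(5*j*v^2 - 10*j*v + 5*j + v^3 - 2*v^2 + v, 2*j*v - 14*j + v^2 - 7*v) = 1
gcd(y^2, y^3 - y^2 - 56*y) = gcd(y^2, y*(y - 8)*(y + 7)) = y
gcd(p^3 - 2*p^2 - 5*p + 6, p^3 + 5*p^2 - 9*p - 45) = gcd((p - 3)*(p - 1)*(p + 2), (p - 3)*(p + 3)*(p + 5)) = p - 3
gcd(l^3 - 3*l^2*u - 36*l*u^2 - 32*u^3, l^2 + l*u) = l + u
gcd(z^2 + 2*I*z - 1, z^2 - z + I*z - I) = z + I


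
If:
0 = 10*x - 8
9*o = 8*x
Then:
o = 32/45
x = 4/5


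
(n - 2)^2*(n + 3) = n^3 - n^2 - 8*n + 12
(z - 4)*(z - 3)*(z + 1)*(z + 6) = z^4 - 31*z^2 + 42*z + 72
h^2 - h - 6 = (h - 3)*(h + 2)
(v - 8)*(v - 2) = v^2 - 10*v + 16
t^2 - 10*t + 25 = (t - 5)^2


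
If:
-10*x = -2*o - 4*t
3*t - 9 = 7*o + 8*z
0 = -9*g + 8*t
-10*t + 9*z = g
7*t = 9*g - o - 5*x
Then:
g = -1296/515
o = 729/515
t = -1458/515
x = -2187/2575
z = -1764/515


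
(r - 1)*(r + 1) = r^2 - 1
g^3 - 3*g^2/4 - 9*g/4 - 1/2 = (g - 2)*(g + 1/4)*(g + 1)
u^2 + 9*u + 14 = (u + 2)*(u + 7)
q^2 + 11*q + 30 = (q + 5)*(q + 6)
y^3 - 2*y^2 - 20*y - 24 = (y - 6)*(y + 2)^2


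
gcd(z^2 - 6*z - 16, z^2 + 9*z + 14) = z + 2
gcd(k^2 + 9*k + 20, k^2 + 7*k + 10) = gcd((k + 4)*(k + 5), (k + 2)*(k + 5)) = k + 5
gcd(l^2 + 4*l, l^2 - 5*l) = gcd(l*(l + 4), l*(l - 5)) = l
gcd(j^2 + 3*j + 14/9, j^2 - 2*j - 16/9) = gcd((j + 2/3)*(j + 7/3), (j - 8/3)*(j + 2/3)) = j + 2/3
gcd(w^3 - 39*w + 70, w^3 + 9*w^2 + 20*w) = 1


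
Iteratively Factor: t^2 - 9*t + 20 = (t - 4)*(t - 5)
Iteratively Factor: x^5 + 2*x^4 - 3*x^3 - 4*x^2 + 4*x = (x)*(x^4 + 2*x^3 - 3*x^2 - 4*x + 4) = x*(x - 1)*(x^3 + 3*x^2 - 4) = x*(x - 1)^2*(x^2 + 4*x + 4) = x*(x - 1)^2*(x + 2)*(x + 2)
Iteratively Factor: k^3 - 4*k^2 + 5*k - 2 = (k - 1)*(k^2 - 3*k + 2) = (k - 1)^2*(k - 2)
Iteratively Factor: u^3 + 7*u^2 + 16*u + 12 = (u + 2)*(u^2 + 5*u + 6) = (u + 2)*(u + 3)*(u + 2)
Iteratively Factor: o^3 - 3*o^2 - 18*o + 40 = (o - 5)*(o^2 + 2*o - 8) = (o - 5)*(o - 2)*(o + 4)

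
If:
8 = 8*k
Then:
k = 1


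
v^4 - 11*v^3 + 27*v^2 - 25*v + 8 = (v - 8)*(v - 1)^3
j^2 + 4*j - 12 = (j - 2)*(j + 6)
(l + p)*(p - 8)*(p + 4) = l*p^2 - 4*l*p - 32*l + p^3 - 4*p^2 - 32*p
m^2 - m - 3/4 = (m - 3/2)*(m + 1/2)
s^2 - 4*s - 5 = (s - 5)*(s + 1)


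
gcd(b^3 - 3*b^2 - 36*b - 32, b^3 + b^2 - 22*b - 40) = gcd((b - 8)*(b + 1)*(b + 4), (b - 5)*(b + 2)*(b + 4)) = b + 4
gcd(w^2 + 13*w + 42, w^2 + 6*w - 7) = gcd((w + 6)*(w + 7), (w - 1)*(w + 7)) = w + 7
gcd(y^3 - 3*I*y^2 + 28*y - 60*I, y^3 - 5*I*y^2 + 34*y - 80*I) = y^2 + 3*I*y + 10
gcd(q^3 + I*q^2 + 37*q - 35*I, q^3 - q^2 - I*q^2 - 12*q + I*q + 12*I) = q - I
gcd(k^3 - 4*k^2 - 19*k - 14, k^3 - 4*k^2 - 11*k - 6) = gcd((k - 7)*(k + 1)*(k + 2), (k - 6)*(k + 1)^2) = k + 1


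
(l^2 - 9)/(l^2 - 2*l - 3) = (l + 3)/(l + 1)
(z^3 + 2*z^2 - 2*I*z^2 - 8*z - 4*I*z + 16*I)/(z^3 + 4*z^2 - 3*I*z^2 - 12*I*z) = (z^2 - 2*z*(1 + I) + 4*I)/(z*(z - 3*I))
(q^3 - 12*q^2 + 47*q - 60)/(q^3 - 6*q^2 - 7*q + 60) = (q - 3)/(q + 3)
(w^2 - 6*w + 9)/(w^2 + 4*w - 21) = (w - 3)/(w + 7)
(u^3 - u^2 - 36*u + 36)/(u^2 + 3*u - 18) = (u^2 - 7*u + 6)/(u - 3)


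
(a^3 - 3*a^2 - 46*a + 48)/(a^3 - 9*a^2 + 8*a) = (a + 6)/a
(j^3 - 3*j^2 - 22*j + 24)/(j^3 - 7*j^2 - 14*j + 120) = (j - 1)/(j - 5)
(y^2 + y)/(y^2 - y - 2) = y/(y - 2)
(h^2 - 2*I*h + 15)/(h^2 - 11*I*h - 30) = (h + 3*I)/(h - 6*I)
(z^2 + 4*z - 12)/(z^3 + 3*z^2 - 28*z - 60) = (z - 2)/(z^2 - 3*z - 10)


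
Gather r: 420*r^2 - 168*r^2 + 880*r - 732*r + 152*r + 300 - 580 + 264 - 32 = 252*r^2 + 300*r - 48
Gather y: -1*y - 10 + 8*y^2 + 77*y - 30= 8*y^2 + 76*y - 40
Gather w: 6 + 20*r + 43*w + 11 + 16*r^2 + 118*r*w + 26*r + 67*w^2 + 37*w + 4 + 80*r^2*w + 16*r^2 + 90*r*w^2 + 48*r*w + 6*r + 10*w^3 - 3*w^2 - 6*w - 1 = 32*r^2 + 52*r + 10*w^3 + w^2*(90*r + 64) + w*(80*r^2 + 166*r + 74) + 20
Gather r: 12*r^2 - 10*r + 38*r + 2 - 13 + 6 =12*r^2 + 28*r - 5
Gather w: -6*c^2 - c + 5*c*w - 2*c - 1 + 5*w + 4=-6*c^2 - 3*c + w*(5*c + 5) + 3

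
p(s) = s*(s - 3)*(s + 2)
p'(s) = s*(s - 3) + s*(s + 2) + (s - 3)*(s + 2) = 3*s^2 - 2*s - 6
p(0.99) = -5.95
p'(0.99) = -5.04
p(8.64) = 518.48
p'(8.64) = 200.67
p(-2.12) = -1.30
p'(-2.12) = 11.72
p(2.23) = -7.26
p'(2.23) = 4.46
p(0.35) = -2.18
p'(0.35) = -6.33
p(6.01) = 144.90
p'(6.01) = 90.34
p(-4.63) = -92.91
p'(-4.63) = 67.57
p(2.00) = -8.00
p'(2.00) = 2.00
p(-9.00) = -756.00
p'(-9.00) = 255.00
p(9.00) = 594.00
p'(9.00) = 219.00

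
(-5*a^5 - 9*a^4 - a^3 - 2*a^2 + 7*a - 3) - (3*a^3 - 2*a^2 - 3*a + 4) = -5*a^5 - 9*a^4 - 4*a^3 + 10*a - 7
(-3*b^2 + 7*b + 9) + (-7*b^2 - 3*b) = -10*b^2 + 4*b + 9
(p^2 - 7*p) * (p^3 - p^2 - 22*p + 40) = p^5 - 8*p^4 - 15*p^3 + 194*p^2 - 280*p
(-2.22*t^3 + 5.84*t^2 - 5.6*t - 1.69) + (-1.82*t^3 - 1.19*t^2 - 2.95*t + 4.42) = -4.04*t^3 + 4.65*t^2 - 8.55*t + 2.73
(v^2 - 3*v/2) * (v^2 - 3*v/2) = v^4 - 3*v^3 + 9*v^2/4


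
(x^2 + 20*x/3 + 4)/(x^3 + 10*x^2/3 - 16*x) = (3*x + 2)/(x*(3*x - 8))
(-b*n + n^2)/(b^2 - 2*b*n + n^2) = -n/(b - n)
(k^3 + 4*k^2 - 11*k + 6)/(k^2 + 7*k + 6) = (k^2 - 2*k + 1)/(k + 1)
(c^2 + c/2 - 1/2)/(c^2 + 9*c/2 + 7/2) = (2*c - 1)/(2*c + 7)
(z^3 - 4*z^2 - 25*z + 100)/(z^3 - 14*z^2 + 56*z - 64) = (z^2 - 25)/(z^2 - 10*z + 16)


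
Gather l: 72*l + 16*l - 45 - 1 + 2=88*l - 44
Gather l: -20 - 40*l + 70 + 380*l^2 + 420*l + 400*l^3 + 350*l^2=400*l^3 + 730*l^2 + 380*l + 50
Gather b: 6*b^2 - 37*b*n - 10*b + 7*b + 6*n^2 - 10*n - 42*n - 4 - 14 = 6*b^2 + b*(-37*n - 3) + 6*n^2 - 52*n - 18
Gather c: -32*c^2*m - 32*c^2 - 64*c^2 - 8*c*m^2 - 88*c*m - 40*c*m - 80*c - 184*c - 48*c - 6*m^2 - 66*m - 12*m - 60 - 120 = c^2*(-32*m - 96) + c*(-8*m^2 - 128*m - 312) - 6*m^2 - 78*m - 180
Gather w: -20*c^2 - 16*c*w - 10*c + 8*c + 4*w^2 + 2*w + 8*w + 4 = -20*c^2 - 2*c + 4*w^2 + w*(10 - 16*c) + 4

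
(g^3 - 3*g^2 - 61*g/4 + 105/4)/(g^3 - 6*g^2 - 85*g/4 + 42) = (g - 5)/(g - 8)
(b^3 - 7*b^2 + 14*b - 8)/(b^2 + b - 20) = (b^2 - 3*b + 2)/(b + 5)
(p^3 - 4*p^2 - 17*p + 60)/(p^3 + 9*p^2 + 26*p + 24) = (p^2 - 8*p + 15)/(p^2 + 5*p + 6)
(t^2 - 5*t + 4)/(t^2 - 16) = (t - 1)/(t + 4)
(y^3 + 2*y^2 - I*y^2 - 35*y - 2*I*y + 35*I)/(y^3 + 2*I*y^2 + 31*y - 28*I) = (y^2 + 2*y - 35)/(y^2 + 3*I*y + 28)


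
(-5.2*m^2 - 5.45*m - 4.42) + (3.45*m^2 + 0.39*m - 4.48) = -1.75*m^2 - 5.06*m - 8.9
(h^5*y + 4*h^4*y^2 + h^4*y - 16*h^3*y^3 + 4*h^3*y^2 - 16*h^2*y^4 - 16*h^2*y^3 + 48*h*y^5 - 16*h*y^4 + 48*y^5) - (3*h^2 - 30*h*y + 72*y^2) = h^5*y + 4*h^4*y^2 + h^4*y - 16*h^3*y^3 + 4*h^3*y^2 - 16*h^2*y^4 - 16*h^2*y^3 - 3*h^2 + 48*h*y^5 - 16*h*y^4 + 30*h*y + 48*y^5 - 72*y^2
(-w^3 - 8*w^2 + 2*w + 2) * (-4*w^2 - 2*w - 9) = 4*w^5 + 34*w^4 + 17*w^3 + 60*w^2 - 22*w - 18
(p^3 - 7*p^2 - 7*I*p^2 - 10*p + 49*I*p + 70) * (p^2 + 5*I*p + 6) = p^5 - 7*p^4 - 2*I*p^4 + 31*p^3 + 14*I*p^3 - 217*p^2 - 92*I*p^2 - 60*p + 644*I*p + 420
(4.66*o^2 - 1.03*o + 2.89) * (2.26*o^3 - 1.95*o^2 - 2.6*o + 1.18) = 10.5316*o^5 - 11.4148*o^4 - 3.5761*o^3 + 2.5413*o^2 - 8.7294*o + 3.4102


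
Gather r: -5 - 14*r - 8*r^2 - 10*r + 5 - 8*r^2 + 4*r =-16*r^2 - 20*r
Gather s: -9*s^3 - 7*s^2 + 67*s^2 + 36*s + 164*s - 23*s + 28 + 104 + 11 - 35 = -9*s^3 + 60*s^2 + 177*s + 108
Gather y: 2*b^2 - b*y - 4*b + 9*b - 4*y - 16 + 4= 2*b^2 + 5*b + y*(-b - 4) - 12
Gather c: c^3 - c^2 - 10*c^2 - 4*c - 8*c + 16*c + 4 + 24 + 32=c^3 - 11*c^2 + 4*c + 60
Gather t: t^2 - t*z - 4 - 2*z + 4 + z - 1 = t^2 - t*z - z - 1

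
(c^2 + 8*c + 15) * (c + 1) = c^3 + 9*c^2 + 23*c + 15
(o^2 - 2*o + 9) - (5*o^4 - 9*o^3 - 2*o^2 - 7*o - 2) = -5*o^4 + 9*o^3 + 3*o^2 + 5*o + 11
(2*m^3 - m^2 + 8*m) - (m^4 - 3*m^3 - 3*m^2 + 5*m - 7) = -m^4 + 5*m^3 + 2*m^2 + 3*m + 7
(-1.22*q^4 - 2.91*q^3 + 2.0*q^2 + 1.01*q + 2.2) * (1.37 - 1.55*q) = 1.891*q^5 + 2.8391*q^4 - 7.0867*q^3 + 1.1745*q^2 - 2.0263*q + 3.014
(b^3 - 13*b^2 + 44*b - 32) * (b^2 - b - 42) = b^5 - 14*b^4 + 15*b^3 + 470*b^2 - 1816*b + 1344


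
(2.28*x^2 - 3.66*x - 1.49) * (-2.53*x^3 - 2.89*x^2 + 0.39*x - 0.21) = -5.7684*x^5 + 2.6706*x^4 + 15.2363*x^3 + 2.3999*x^2 + 0.1875*x + 0.3129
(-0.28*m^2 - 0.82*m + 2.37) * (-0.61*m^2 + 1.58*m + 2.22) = 0.1708*m^4 + 0.0577999999999999*m^3 - 3.3629*m^2 + 1.9242*m + 5.2614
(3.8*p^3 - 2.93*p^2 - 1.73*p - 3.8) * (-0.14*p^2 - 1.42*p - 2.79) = -0.532*p^5 - 4.9858*p^4 - 6.1992*p^3 + 11.1633*p^2 + 10.2227*p + 10.602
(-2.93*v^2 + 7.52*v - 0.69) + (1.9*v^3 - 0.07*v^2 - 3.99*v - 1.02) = 1.9*v^3 - 3.0*v^2 + 3.53*v - 1.71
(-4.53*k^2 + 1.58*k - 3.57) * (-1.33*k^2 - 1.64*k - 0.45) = 6.0249*k^4 + 5.3278*k^3 + 4.1954*k^2 + 5.1438*k + 1.6065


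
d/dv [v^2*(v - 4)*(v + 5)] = v*(4*v^2 + 3*v - 40)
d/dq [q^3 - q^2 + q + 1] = 3*q^2 - 2*q + 1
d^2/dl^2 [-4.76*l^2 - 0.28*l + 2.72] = -9.52000000000000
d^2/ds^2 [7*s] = 0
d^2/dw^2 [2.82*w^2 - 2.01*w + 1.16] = 5.64000000000000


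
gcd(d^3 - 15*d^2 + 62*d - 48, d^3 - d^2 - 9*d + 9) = d - 1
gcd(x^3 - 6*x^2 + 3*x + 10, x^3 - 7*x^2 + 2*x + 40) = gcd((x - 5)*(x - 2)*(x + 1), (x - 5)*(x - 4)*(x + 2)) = x - 5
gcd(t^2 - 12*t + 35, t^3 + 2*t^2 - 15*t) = 1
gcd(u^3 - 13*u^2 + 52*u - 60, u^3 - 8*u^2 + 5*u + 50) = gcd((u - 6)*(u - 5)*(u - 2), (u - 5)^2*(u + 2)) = u - 5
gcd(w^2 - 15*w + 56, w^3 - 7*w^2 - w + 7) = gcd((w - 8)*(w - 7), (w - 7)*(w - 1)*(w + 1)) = w - 7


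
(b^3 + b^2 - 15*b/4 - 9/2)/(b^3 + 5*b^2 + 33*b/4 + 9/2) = (b - 2)/(b + 2)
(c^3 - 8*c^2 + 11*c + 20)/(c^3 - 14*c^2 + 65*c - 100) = (c + 1)/(c - 5)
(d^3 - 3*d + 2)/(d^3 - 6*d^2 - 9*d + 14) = (d - 1)/(d - 7)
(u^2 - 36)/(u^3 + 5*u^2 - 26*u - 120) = (u - 6)/(u^2 - u - 20)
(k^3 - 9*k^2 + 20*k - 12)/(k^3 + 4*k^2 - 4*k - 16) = (k^2 - 7*k + 6)/(k^2 + 6*k + 8)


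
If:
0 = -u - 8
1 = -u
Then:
No Solution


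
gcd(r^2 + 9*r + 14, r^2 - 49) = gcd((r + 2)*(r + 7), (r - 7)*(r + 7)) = r + 7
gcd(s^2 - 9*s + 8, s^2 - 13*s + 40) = s - 8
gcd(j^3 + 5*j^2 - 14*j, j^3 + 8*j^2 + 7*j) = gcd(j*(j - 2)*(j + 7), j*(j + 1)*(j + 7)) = j^2 + 7*j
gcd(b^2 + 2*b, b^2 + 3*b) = b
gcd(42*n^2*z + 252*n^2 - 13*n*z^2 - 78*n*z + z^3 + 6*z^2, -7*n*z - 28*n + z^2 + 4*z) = -7*n + z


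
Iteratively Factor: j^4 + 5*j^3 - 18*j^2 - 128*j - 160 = (j + 4)*(j^3 + j^2 - 22*j - 40) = (j + 2)*(j + 4)*(j^2 - j - 20) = (j - 5)*(j + 2)*(j + 4)*(j + 4)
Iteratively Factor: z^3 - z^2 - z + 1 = (z + 1)*(z^2 - 2*z + 1) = (z - 1)*(z + 1)*(z - 1)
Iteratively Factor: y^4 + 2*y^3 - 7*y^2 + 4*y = (y - 1)*(y^3 + 3*y^2 - 4*y) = (y - 1)*(y + 4)*(y^2 - y) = y*(y - 1)*(y + 4)*(y - 1)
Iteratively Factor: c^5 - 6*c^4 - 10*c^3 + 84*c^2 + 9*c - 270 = (c + 3)*(c^4 - 9*c^3 + 17*c^2 + 33*c - 90) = (c + 2)*(c + 3)*(c^3 - 11*c^2 + 39*c - 45) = (c - 3)*(c + 2)*(c + 3)*(c^2 - 8*c + 15) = (c - 3)^2*(c + 2)*(c + 3)*(c - 5)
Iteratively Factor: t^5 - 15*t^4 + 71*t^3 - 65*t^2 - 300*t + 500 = (t + 2)*(t^4 - 17*t^3 + 105*t^2 - 275*t + 250) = (t - 5)*(t + 2)*(t^3 - 12*t^2 + 45*t - 50) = (t - 5)^2*(t + 2)*(t^2 - 7*t + 10) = (t - 5)^2*(t - 2)*(t + 2)*(t - 5)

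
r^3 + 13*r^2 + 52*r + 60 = (r + 2)*(r + 5)*(r + 6)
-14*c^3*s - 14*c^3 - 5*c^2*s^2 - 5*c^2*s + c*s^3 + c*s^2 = (-7*c + s)*(2*c + s)*(c*s + c)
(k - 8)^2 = k^2 - 16*k + 64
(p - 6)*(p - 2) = p^2 - 8*p + 12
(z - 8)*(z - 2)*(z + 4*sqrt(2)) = z^3 - 10*z^2 + 4*sqrt(2)*z^2 - 40*sqrt(2)*z + 16*z + 64*sqrt(2)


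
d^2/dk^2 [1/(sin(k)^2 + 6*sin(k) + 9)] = 2*(3*sin(k) + cos(2*k) + 2)/(sin(k) + 3)^4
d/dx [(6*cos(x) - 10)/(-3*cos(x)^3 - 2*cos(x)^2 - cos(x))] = 2*(-18*cos(x)^3 + 39*cos(x)^2 + 20*cos(x) + 5)*sin(x)/((-3*sin(x)^2 + 2*cos(x) + 4)^2*cos(x)^2)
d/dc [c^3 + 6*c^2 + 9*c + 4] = 3*c^2 + 12*c + 9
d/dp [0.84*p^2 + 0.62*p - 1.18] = 1.68*p + 0.62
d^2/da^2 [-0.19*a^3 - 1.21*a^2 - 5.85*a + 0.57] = -1.14*a - 2.42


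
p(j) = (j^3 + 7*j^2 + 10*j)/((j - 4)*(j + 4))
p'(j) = (3*j^2 + 14*j + 10)/((j - 4)*(j + 4)) - (j^3 + 7*j^2 + 10*j)/((j - 4)*(j + 4)^2) - (j^3 + 7*j^2 + 10*j)/((j - 4)^2*(j + 4)) = (j^4 - 58*j^2 - 224*j - 160)/(j^4 - 32*j^2 + 256)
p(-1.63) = 0.15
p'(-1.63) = 0.33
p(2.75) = -12.00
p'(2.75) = -16.26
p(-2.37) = -0.22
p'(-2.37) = 0.71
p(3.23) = -24.97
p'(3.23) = -44.52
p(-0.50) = 0.21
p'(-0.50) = -0.25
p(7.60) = 22.01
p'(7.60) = -1.08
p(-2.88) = -0.70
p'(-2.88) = 1.23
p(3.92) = -326.71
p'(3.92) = -4217.73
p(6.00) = 26.40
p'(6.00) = -5.74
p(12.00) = 22.31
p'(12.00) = 0.58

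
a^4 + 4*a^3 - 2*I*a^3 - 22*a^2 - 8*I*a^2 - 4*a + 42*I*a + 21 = (a - 3)*(a + 7)*(a - I)^2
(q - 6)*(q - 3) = q^2 - 9*q + 18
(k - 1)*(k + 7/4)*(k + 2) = k^3 + 11*k^2/4 - k/4 - 7/2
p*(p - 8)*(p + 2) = p^3 - 6*p^2 - 16*p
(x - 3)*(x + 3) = x^2 - 9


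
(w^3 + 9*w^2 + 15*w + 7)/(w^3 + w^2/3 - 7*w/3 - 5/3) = 3*(w + 7)/(3*w - 5)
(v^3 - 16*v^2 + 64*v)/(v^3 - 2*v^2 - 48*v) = (v - 8)/(v + 6)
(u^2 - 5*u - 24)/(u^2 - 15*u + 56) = (u + 3)/(u - 7)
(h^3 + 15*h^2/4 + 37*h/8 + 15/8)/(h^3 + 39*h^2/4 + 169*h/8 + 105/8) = (h + 1)/(h + 7)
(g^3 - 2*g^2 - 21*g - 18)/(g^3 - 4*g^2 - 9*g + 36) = (g^2 - 5*g - 6)/(g^2 - 7*g + 12)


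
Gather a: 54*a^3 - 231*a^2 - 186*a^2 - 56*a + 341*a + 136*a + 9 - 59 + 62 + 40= 54*a^3 - 417*a^2 + 421*a + 52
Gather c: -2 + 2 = 0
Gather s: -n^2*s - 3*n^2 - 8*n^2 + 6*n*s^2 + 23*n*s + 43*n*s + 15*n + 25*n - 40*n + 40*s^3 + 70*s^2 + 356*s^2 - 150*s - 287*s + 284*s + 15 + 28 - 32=-11*n^2 + 40*s^3 + s^2*(6*n + 426) + s*(-n^2 + 66*n - 153) + 11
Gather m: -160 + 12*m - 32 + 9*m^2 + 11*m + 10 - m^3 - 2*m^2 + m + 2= -m^3 + 7*m^2 + 24*m - 180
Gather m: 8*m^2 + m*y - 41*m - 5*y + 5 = 8*m^2 + m*(y - 41) - 5*y + 5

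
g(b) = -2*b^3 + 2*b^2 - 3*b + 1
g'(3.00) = -45.00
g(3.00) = -44.00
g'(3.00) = -45.00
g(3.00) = -44.00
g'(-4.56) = -146.00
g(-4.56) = 245.90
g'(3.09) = -47.93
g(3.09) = -48.18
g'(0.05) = -2.82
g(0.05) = 0.85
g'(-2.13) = -38.74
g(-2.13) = 35.79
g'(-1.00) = -13.00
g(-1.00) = 8.00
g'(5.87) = -186.26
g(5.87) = -352.22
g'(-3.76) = -102.87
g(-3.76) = 146.87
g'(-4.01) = -115.52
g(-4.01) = 174.15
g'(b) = -6*b^2 + 4*b - 3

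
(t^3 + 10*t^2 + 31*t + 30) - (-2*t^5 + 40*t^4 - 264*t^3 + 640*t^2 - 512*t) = 2*t^5 - 40*t^4 + 265*t^3 - 630*t^2 + 543*t + 30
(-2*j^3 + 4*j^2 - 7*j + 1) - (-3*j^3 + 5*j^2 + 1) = j^3 - j^2 - 7*j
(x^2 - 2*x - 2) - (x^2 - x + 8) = -x - 10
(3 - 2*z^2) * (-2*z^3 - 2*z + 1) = 4*z^5 - 2*z^3 - 2*z^2 - 6*z + 3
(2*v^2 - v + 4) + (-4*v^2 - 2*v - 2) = -2*v^2 - 3*v + 2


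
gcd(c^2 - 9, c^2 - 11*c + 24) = c - 3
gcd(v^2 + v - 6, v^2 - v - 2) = v - 2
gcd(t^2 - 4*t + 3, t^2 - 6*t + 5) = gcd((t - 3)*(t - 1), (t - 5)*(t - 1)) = t - 1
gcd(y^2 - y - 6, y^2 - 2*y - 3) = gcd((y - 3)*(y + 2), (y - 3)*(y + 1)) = y - 3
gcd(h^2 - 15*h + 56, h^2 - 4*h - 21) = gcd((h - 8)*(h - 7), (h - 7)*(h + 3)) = h - 7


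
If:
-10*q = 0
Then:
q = 0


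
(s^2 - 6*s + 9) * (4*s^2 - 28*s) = 4*s^4 - 52*s^3 + 204*s^2 - 252*s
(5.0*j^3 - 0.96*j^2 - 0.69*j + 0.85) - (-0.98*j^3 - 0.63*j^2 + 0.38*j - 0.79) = 5.98*j^3 - 0.33*j^2 - 1.07*j + 1.64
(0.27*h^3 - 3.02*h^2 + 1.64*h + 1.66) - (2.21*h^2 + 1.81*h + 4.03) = 0.27*h^3 - 5.23*h^2 - 0.17*h - 2.37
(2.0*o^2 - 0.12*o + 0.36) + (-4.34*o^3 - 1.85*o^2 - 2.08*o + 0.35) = -4.34*o^3 + 0.15*o^2 - 2.2*o + 0.71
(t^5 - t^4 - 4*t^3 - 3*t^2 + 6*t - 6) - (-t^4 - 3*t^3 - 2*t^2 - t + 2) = t^5 - t^3 - t^2 + 7*t - 8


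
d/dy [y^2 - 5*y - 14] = 2*y - 5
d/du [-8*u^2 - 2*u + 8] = -16*u - 2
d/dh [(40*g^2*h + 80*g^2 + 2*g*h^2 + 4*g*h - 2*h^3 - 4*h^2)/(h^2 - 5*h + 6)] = 2*(-20*g^2*h^2 - 80*g^2*h + 320*g^2 - 7*g*h^2 + 12*g*h + 12*g - h^4 + 10*h^3 - 8*h^2 - 24*h)/(h^4 - 10*h^3 + 37*h^2 - 60*h + 36)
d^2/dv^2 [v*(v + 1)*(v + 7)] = 6*v + 16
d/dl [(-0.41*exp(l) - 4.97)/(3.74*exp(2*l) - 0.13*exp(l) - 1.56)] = (1.5334*exp(2*l) + 37.1756*exp(l) - 0.00650000000000006)*exp(l)/(13.9876*exp(4*l) - 0.9724*exp(3*l) - 11.6519*exp(2*l) + 0.4056*exp(l) + 2.4336)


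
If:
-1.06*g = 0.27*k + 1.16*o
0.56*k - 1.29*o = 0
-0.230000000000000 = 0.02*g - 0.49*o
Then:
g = -0.74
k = 1.01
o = 0.44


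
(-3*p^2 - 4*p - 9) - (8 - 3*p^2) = -4*p - 17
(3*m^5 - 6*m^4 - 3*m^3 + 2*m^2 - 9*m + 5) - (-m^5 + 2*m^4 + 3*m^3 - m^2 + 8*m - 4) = 4*m^5 - 8*m^4 - 6*m^3 + 3*m^2 - 17*m + 9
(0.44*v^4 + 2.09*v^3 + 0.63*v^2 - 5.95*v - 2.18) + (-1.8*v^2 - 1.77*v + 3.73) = 0.44*v^4 + 2.09*v^3 - 1.17*v^2 - 7.72*v + 1.55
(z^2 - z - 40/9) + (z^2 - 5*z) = 2*z^2 - 6*z - 40/9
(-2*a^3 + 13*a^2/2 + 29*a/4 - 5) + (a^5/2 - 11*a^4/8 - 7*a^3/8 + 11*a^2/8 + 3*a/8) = a^5/2 - 11*a^4/8 - 23*a^3/8 + 63*a^2/8 + 61*a/8 - 5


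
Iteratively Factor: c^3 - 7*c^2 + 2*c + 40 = (c - 4)*(c^2 - 3*c - 10) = (c - 5)*(c - 4)*(c + 2)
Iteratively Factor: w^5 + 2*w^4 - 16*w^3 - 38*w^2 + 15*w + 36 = (w - 1)*(w^4 + 3*w^3 - 13*w^2 - 51*w - 36) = (w - 1)*(w + 1)*(w^3 + 2*w^2 - 15*w - 36) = (w - 4)*(w - 1)*(w + 1)*(w^2 + 6*w + 9) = (w - 4)*(w - 1)*(w + 1)*(w + 3)*(w + 3)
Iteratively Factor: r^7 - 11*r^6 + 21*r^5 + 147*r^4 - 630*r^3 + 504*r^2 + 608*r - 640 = (r - 2)*(r^6 - 9*r^5 + 3*r^4 + 153*r^3 - 324*r^2 - 144*r + 320) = (r - 2)*(r + 4)*(r^5 - 13*r^4 + 55*r^3 - 67*r^2 - 56*r + 80) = (r - 2)*(r - 1)*(r + 4)*(r^4 - 12*r^3 + 43*r^2 - 24*r - 80) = (r - 5)*(r - 2)*(r - 1)*(r + 4)*(r^3 - 7*r^2 + 8*r + 16) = (r - 5)*(r - 2)*(r - 1)*(r + 1)*(r + 4)*(r^2 - 8*r + 16) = (r - 5)*(r - 4)*(r - 2)*(r - 1)*(r + 1)*(r + 4)*(r - 4)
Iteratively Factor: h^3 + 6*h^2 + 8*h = (h)*(h^2 + 6*h + 8) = h*(h + 2)*(h + 4)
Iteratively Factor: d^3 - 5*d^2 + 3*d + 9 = (d + 1)*(d^2 - 6*d + 9) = (d - 3)*(d + 1)*(d - 3)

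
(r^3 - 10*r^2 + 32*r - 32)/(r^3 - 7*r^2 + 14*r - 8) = (r - 4)/(r - 1)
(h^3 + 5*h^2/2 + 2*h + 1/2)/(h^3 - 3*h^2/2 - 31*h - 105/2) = (2*h^3 + 5*h^2 + 4*h + 1)/(2*h^3 - 3*h^2 - 62*h - 105)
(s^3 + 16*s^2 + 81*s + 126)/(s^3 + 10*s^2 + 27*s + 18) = (s + 7)/(s + 1)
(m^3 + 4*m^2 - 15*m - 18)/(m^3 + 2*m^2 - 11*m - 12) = (m + 6)/(m + 4)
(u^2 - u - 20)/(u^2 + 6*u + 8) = (u - 5)/(u + 2)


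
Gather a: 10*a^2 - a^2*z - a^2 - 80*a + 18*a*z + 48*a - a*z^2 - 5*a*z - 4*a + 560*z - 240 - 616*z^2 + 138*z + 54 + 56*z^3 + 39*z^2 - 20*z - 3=a^2*(9 - z) + a*(-z^2 + 13*z - 36) + 56*z^3 - 577*z^2 + 678*z - 189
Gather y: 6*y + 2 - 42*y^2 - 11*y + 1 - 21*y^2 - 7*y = -63*y^2 - 12*y + 3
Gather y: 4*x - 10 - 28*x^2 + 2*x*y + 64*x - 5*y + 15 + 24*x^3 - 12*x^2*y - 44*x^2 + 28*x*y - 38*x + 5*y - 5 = 24*x^3 - 72*x^2 + 30*x + y*(-12*x^2 + 30*x)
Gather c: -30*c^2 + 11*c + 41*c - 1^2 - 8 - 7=-30*c^2 + 52*c - 16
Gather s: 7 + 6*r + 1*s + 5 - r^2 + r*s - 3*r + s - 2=-r^2 + 3*r + s*(r + 2) + 10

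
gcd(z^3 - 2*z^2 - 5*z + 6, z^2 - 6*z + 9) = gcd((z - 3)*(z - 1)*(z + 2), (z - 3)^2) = z - 3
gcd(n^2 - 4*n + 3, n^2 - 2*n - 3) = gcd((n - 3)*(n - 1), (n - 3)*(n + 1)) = n - 3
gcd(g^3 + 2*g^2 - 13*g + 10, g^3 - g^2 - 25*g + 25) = g^2 + 4*g - 5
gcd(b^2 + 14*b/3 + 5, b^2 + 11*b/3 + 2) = b + 3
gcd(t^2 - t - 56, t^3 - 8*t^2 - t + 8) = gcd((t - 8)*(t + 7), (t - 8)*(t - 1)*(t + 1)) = t - 8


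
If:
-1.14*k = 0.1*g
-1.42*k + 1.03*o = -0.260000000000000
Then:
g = -8.26901408450704*o - 2.08732394366197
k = 0.725352112676056*o + 0.183098591549296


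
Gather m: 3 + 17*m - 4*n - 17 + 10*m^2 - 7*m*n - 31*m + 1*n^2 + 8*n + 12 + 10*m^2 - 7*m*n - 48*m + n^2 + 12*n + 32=20*m^2 + m*(-14*n - 62) + 2*n^2 + 16*n + 30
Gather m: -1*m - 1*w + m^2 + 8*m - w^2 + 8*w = m^2 + 7*m - w^2 + 7*w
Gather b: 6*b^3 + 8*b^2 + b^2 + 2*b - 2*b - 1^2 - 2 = 6*b^3 + 9*b^2 - 3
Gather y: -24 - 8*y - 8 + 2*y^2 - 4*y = 2*y^2 - 12*y - 32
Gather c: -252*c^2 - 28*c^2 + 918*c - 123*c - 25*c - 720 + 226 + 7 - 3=-280*c^2 + 770*c - 490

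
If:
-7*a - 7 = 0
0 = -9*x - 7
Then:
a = -1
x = -7/9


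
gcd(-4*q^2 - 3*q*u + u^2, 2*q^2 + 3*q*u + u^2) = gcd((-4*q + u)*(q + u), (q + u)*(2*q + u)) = q + u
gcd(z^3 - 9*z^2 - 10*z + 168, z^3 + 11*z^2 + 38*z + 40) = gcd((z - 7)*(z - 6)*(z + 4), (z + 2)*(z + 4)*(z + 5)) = z + 4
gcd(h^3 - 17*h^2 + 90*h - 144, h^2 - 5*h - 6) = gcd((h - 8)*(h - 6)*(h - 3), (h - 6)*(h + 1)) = h - 6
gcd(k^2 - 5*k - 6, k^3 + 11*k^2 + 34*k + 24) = k + 1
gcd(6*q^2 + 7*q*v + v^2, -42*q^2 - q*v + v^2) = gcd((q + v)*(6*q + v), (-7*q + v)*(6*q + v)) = 6*q + v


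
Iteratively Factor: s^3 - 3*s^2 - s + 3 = (s - 3)*(s^2 - 1) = (s - 3)*(s + 1)*(s - 1)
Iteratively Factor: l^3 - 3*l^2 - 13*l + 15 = (l + 3)*(l^2 - 6*l + 5) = (l - 5)*(l + 3)*(l - 1)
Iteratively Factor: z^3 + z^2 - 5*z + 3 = (z + 3)*(z^2 - 2*z + 1) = (z - 1)*(z + 3)*(z - 1)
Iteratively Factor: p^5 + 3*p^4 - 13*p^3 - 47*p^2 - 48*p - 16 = (p - 4)*(p^4 + 7*p^3 + 15*p^2 + 13*p + 4) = (p - 4)*(p + 1)*(p^3 + 6*p^2 + 9*p + 4) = (p - 4)*(p + 1)*(p + 4)*(p^2 + 2*p + 1) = (p - 4)*(p + 1)^2*(p + 4)*(p + 1)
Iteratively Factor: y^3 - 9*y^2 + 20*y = (y)*(y^2 - 9*y + 20) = y*(y - 4)*(y - 5)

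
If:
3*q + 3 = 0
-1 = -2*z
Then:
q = -1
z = 1/2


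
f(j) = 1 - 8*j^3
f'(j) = -24*j^2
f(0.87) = -4.27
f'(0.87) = -18.17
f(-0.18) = 1.05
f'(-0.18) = -0.78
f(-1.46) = 25.90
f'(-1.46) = -51.16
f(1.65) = -34.94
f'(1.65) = -65.34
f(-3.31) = 291.12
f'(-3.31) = -262.95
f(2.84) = -182.25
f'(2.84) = -193.57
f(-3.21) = 265.61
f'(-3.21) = -247.30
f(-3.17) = 255.84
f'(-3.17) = -241.17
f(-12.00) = 13825.00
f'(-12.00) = -3456.00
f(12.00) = -13823.00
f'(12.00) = -3456.00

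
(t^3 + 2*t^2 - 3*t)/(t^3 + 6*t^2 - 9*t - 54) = t*(t - 1)/(t^2 + 3*t - 18)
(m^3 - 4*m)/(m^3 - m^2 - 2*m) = (m + 2)/(m + 1)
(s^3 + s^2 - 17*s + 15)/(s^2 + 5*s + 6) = (s^3 + s^2 - 17*s + 15)/(s^2 + 5*s + 6)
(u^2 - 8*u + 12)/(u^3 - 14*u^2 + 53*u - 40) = (u^2 - 8*u + 12)/(u^3 - 14*u^2 + 53*u - 40)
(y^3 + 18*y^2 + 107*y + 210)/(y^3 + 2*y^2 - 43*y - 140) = (y^2 + 13*y + 42)/(y^2 - 3*y - 28)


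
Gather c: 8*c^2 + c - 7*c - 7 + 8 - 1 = 8*c^2 - 6*c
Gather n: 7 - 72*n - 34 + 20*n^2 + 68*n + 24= 20*n^2 - 4*n - 3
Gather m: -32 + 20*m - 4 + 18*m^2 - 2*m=18*m^2 + 18*m - 36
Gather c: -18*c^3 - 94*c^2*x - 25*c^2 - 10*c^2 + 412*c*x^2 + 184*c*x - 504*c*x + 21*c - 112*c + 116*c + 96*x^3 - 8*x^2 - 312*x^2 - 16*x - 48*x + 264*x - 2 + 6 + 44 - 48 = -18*c^3 + c^2*(-94*x - 35) + c*(412*x^2 - 320*x + 25) + 96*x^3 - 320*x^2 + 200*x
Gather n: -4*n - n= -5*n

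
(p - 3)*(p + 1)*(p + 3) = p^3 + p^2 - 9*p - 9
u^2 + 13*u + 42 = (u + 6)*(u + 7)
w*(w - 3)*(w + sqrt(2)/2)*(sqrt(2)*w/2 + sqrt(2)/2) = sqrt(2)*w^4/2 - sqrt(2)*w^3 + w^3/2 - 3*sqrt(2)*w^2/2 - w^2 - 3*w/2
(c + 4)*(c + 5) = c^2 + 9*c + 20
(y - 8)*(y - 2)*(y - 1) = y^3 - 11*y^2 + 26*y - 16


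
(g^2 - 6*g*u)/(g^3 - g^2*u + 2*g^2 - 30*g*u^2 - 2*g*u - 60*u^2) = g/(g^2 + 5*g*u + 2*g + 10*u)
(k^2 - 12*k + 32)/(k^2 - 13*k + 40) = (k - 4)/(k - 5)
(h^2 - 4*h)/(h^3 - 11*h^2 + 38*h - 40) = h/(h^2 - 7*h + 10)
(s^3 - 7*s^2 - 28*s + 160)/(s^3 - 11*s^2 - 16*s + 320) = (s - 4)/(s - 8)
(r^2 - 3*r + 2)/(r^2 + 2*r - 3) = (r - 2)/(r + 3)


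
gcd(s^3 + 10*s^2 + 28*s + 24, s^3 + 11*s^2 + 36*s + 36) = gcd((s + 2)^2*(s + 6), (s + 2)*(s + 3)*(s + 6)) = s^2 + 8*s + 12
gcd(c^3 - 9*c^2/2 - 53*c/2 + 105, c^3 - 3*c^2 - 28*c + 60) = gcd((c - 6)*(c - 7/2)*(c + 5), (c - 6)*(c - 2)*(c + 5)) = c^2 - c - 30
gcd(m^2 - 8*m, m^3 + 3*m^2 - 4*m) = m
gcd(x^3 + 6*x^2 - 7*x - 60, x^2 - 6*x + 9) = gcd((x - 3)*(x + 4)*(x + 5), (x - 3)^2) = x - 3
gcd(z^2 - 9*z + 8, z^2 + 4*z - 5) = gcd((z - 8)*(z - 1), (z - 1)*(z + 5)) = z - 1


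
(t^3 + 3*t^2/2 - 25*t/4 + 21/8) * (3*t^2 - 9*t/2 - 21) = 3*t^5 - 93*t^3/2 + 9*t^2/2 + 1911*t/16 - 441/8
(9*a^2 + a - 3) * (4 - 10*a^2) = -90*a^4 - 10*a^3 + 66*a^2 + 4*a - 12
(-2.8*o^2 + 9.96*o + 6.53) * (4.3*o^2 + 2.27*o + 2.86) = -12.04*o^4 + 36.472*o^3 + 42.6802*o^2 + 43.3087*o + 18.6758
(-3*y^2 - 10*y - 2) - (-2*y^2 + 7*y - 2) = -y^2 - 17*y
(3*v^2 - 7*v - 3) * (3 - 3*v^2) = -9*v^4 + 21*v^3 + 18*v^2 - 21*v - 9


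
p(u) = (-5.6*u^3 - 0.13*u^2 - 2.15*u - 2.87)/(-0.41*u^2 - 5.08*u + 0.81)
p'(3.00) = 4.79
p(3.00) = 8.92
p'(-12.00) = -7068.84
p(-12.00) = 3546.16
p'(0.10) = -187.72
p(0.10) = -10.38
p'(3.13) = 4.94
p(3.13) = 9.56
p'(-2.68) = -8.24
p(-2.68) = 9.56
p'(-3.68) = -13.40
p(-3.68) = 20.24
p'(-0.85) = -2.48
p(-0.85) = 0.48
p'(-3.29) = -11.18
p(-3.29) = 15.45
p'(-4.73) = -21.13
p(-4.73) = 38.11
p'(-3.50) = -12.34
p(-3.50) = 17.92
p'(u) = (0.82*u + 5.08)*(-5.6*u^3 - 0.13*u^2 - 2.15*u - 2.87)/(-0.41*u^2 - 5.08*u + 0.81)^2 + (-16.8*u^2 - 0.26*u - 2.15)/(-0.41*u^2 - 5.08*u + 0.81) = (2.296*u^4 + 56.896*u^3 - 13.8291*u^2 - 2.564*u - 16.3211)/(0.1681*u^4 + 4.1656*u^3 + 25.1422*u^2 - 8.2296*u + 0.6561)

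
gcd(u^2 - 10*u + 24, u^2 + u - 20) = u - 4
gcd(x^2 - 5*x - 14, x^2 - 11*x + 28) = x - 7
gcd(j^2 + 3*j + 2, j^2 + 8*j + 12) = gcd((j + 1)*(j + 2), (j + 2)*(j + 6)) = j + 2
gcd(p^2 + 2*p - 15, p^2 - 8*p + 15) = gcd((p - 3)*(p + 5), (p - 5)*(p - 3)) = p - 3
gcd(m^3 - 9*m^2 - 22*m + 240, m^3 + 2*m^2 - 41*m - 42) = m - 6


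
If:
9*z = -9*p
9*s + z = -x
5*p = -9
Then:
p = -9/5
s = -x/9 - 1/5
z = 9/5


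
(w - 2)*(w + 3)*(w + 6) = w^3 + 7*w^2 - 36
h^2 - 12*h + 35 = (h - 7)*(h - 5)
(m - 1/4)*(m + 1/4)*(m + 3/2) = m^3 + 3*m^2/2 - m/16 - 3/32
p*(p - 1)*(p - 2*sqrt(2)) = p^3 - 2*sqrt(2)*p^2 - p^2 + 2*sqrt(2)*p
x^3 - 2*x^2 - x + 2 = (x - 2)*(x - 1)*(x + 1)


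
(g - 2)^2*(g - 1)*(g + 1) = g^4 - 4*g^3 + 3*g^2 + 4*g - 4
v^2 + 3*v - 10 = (v - 2)*(v + 5)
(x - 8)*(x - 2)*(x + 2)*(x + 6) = x^4 - 2*x^3 - 52*x^2 + 8*x + 192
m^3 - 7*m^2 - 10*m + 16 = (m - 8)*(m - 1)*(m + 2)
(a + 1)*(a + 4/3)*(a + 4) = a^3 + 19*a^2/3 + 32*a/3 + 16/3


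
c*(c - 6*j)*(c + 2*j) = c^3 - 4*c^2*j - 12*c*j^2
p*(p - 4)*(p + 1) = p^3 - 3*p^2 - 4*p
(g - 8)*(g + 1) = g^2 - 7*g - 8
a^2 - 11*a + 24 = (a - 8)*(a - 3)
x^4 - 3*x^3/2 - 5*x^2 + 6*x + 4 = (x - 2)^2*(x + 1/2)*(x + 2)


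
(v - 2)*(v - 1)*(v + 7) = v^3 + 4*v^2 - 19*v + 14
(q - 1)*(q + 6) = q^2 + 5*q - 6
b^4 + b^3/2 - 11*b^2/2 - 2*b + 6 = (b - 2)*(b - 1)*(b + 3/2)*(b + 2)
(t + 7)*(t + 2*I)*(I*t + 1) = I*t^3 - t^2 + 7*I*t^2 - 7*t + 2*I*t + 14*I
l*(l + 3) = l^2 + 3*l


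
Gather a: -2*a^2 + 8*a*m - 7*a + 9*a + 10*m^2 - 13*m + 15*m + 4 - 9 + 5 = -2*a^2 + a*(8*m + 2) + 10*m^2 + 2*m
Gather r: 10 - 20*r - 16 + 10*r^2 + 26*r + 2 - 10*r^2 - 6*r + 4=0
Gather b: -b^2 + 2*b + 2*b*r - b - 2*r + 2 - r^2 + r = -b^2 + b*(2*r + 1) - r^2 - r + 2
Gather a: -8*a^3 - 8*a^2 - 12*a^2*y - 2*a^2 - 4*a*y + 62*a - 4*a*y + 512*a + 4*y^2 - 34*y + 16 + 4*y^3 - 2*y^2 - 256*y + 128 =-8*a^3 + a^2*(-12*y - 10) + a*(574 - 8*y) + 4*y^3 + 2*y^2 - 290*y + 144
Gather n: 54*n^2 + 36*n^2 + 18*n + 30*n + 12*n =90*n^2 + 60*n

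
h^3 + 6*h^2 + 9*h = h*(h + 3)^2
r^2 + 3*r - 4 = (r - 1)*(r + 4)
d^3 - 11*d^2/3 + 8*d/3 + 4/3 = (d - 2)^2*(d + 1/3)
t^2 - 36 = (t - 6)*(t + 6)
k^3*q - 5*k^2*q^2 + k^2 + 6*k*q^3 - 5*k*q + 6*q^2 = (k - 3*q)*(k - 2*q)*(k*q + 1)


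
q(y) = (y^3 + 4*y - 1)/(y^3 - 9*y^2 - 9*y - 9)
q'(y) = (3*y^2 + 4)/(y^3 - 9*y^2 - 9*y - 9) + (-3*y^2 + 18*y + 9)*(y^3 + 4*y - 1)/(y^3 - 9*y^2 - 9*y - 9)^2 = (-9*y^4 - 26*y^3 + 12*y^2 - 18*y - 45)/(y^6 - 18*y^5 + 63*y^4 + 144*y^3 + 243*y^2 + 162*y + 81)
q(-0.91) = 0.60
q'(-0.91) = -0.06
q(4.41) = -0.74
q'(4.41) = -0.29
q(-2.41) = 0.46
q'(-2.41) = 0.04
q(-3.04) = 0.44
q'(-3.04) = 0.01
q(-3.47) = 0.44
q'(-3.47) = -0.00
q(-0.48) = 0.44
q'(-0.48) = -0.66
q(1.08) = -0.16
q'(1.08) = -0.12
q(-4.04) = 0.45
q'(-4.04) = -0.01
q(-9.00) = 0.55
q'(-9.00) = -0.02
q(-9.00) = 0.55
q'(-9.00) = -0.02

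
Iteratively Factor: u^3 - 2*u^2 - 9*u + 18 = (u - 3)*(u^2 + u - 6) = (u - 3)*(u - 2)*(u + 3)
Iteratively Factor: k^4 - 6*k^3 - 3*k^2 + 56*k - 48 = (k - 4)*(k^3 - 2*k^2 - 11*k + 12) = (k - 4)*(k + 3)*(k^2 - 5*k + 4) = (k - 4)*(k - 1)*(k + 3)*(k - 4)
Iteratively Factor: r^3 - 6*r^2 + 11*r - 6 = (r - 2)*(r^2 - 4*r + 3) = (r - 3)*(r - 2)*(r - 1)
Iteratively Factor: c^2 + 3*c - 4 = (c - 1)*(c + 4)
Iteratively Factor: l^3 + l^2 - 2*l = (l)*(l^2 + l - 2) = l*(l - 1)*(l + 2)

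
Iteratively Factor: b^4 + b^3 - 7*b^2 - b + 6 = (b - 1)*(b^3 + 2*b^2 - 5*b - 6) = (b - 1)*(b + 1)*(b^2 + b - 6) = (b - 2)*(b - 1)*(b + 1)*(b + 3)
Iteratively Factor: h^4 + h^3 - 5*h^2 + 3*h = (h - 1)*(h^3 + 2*h^2 - 3*h) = h*(h - 1)*(h^2 + 2*h - 3) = h*(h - 1)*(h + 3)*(h - 1)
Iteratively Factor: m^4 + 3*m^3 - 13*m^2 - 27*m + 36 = (m - 3)*(m^3 + 6*m^2 + 5*m - 12) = (m - 3)*(m - 1)*(m^2 + 7*m + 12) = (m - 3)*(m - 1)*(m + 3)*(m + 4)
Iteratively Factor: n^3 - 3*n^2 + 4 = (n - 2)*(n^2 - n - 2) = (n - 2)*(n + 1)*(n - 2)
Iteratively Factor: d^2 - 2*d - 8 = (d - 4)*(d + 2)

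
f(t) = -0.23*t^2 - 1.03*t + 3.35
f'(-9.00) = 3.11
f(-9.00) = -6.01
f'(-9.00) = 3.11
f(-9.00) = -6.01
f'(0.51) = -1.26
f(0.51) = 2.76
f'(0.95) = -1.47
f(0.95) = 2.16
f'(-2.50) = 0.12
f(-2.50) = 4.49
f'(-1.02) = -0.56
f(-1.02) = 4.16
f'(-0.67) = -0.72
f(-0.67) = 3.94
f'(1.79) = -1.85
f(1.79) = 0.77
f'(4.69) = -3.19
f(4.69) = -6.54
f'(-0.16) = -0.96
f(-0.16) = 3.51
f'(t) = -0.46*t - 1.03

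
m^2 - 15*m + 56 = (m - 8)*(m - 7)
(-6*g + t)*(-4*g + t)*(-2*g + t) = -48*g^3 + 44*g^2*t - 12*g*t^2 + t^3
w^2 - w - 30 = (w - 6)*(w + 5)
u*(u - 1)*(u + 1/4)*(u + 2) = u^4 + 5*u^3/4 - 7*u^2/4 - u/2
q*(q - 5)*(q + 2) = q^3 - 3*q^2 - 10*q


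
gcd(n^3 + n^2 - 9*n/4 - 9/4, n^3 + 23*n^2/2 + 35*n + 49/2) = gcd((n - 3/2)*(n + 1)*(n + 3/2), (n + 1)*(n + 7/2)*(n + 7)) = n + 1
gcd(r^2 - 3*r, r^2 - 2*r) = r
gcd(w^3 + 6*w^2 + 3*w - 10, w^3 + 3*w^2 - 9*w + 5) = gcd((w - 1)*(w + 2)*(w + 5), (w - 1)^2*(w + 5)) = w^2 + 4*w - 5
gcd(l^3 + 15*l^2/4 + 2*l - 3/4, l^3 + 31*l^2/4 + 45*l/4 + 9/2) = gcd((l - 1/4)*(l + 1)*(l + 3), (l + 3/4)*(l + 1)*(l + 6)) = l + 1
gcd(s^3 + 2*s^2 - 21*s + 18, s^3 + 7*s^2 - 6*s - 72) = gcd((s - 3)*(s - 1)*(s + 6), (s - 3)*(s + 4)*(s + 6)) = s^2 + 3*s - 18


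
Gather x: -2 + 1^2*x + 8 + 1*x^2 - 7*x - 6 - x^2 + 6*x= 0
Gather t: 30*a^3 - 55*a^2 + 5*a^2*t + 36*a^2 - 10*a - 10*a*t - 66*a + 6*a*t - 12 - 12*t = 30*a^3 - 19*a^2 - 76*a + t*(5*a^2 - 4*a - 12) - 12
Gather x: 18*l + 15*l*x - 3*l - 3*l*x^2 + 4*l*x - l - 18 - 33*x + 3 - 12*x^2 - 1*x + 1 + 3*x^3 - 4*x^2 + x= 14*l + 3*x^3 + x^2*(-3*l - 16) + x*(19*l - 33) - 14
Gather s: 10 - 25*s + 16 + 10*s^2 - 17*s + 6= 10*s^2 - 42*s + 32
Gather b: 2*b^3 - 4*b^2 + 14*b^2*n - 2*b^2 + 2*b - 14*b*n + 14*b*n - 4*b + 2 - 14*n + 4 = 2*b^3 + b^2*(14*n - 6) - 2*b - 14*n + 6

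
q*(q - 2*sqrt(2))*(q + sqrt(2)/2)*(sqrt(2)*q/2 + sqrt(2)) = sqrt(2)*q^4/2 - 3*q^3/2 + sqrt(2)*q^3 - 3*q^2 - sqrt(2)*q^2 - 2*sqrt(2)*q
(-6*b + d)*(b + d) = -6*b^2 - 5*b*d + d^2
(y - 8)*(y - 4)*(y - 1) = y^3 - 13*y^2 + 44*y - 32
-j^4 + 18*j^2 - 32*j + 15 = (j - 3)*(j + 5)*(-I*j + I)^2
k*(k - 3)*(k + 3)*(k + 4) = k^4 + 4*k^3 - 9*k^2 - 36*k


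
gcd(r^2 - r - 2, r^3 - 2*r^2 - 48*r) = 1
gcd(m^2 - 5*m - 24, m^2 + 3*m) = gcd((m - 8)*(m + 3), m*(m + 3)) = m + 3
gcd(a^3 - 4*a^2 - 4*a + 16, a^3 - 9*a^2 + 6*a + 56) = a^2 - 2*a - 8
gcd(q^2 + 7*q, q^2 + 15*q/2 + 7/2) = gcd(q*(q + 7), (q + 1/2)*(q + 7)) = q + 7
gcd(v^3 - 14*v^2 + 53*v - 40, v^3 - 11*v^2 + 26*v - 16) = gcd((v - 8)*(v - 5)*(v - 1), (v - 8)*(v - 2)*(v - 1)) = v^2 - 9*v + 8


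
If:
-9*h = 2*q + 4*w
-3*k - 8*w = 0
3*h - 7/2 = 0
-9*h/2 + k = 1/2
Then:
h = 7/6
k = 23/4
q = -15/16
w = -69/32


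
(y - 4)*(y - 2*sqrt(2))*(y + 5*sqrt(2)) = y^3 - 4*y^2 + 3*sqrt(2)*y^2 - 20*y - 12*sqrt(2)*y + 80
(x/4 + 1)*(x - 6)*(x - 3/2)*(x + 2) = x^4/4 - 3*x^3/8 - 7*x^2 - 3*x/2 + 18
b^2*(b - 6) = b^3 - 6*b^2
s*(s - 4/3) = s^2 - 4*s/3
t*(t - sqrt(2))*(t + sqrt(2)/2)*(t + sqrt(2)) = t^4 + sqrt(2)*t^3/2 - 2*t^2 - sqrt(2)*t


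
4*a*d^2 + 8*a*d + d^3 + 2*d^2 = d*(4*a + d)*(d + 2)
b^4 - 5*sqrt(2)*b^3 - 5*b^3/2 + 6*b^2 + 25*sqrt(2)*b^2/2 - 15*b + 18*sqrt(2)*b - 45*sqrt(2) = (b - 5/2)*(b - 3*sqrt(2))^2*(b + sqrt(2))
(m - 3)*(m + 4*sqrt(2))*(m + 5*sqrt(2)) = m^3 - 3*m^2 + 9*sqrt(2)*m^2 - 27*sqrt(2)*m + 40*m - 120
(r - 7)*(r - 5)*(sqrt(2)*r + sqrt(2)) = sqrt(2)*r^3 - 11*sqrt(2)*r^2 + 23*sqrt(2)*r + 35*sqrt(2)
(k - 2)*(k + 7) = k^2 + 5*k - 14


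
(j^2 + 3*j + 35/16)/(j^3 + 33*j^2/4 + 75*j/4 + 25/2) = (j + 7/4)/(j^2 + 7*j + 10)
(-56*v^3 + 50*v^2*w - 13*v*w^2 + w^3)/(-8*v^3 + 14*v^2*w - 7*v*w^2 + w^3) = (7*v - w)/(v - w)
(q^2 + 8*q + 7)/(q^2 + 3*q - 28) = (q + 1)/(q - 4)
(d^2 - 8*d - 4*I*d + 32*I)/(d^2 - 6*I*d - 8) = (d - 8)/(d - 2*I)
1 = 1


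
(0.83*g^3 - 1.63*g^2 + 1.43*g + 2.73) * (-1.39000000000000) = -1.1537*g^3 + 2.2657*g^2 - 1.9877*g - 3.7947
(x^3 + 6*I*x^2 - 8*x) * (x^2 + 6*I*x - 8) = x^5 + 12*I*x^4 - 52*x^3 - 96*I*x^2 + 64*x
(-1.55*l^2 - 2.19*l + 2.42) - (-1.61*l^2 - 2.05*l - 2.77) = 0.0600000000000001*l^2 - 0.14*l + 5.19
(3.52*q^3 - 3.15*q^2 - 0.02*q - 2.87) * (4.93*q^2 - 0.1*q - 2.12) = 17.3536*q^5 - 15.8815*q^4 - 7.246*q^3 - 7.4691*q^2 + 0.3294*q + 6.0844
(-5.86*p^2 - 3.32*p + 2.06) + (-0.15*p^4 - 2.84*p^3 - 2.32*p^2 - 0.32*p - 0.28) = -0.15*p^4 - 2.84*p^3 - 8.18*p^2 - 3.64*p + 1.78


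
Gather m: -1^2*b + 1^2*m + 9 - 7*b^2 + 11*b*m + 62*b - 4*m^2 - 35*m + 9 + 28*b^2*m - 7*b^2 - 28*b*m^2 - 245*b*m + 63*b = -14*b^2 + 124*b + m^2*(-28*b - 4) + m*(28*b^2 - 234*b - 34) + 18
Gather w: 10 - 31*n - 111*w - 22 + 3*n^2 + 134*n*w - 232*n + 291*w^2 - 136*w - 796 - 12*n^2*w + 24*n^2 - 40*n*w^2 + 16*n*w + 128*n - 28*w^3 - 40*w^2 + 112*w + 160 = 27*n^2 - 135*n - 28*w^3 + w^2*(251 - 40*n) + w*(-12*n^2 + 150*n - 135) - 648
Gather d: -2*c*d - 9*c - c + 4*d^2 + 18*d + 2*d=-10*c + 4*d^2 + d*(20 - 2*c)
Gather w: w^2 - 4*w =w^2 - 4*w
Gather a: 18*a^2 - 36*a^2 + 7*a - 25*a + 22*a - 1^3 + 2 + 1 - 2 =-18*a^2 + 4*a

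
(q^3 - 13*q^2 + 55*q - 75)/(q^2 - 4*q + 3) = (q^2 - 10*q + 25)/(q - 1)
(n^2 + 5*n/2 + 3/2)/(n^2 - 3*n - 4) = (n + 3/2)/(n - 4)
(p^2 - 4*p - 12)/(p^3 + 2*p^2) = (p - 6)/p^2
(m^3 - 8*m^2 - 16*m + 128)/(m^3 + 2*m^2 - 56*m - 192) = (m - 4)/(m + 6)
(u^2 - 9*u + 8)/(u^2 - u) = (u - 8)/u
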